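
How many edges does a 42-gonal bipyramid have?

A bipyramid over an n-gon has 2n triangular faces and n + 2 vertices: V = 42 + 2 = 44, E = 3·42 = 126, F = 2·42 = 84.

126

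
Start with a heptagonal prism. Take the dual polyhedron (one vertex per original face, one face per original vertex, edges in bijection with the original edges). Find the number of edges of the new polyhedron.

The base solid has V = 14, E = 21, F = 9.
The dual swaps V and F and preserves E: V′ = F = 9, E′ = E = 21, F′ = V = 14.

21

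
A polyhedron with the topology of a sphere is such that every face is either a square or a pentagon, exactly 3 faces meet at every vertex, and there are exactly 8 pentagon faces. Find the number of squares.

Let x be the number of squares; then F = 8 + x.
Edge–face incidences: 2E = 5·8 + 4·x = 40 + 4x.
Every vertex has degree 3, so 3V = 2E.
Euler: V − E + F = 2 ⇒ (2E)/3 − E + (8 + x) = 2.
Multiply by 6: 2·(2E) − 3·(2E) + 6·(8 + x) = 12, i.e. 48 + 6x − (40 + 4x) = 12.
Collecting terms: 2x + 8 = 12, so 2x = 4, so x = 2.
Then 2E = 40 + 4·2 = 48, so E = 24, V = 2E/3 = 16, F = 8 + 2 = 10.

2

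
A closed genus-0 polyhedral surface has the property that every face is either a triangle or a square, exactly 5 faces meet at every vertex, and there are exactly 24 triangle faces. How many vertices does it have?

Let x be the number of squares; then F = 24 + x.
Edge–face incidences: 2E = 3·24 + 4·x = 72 + 4x.
Every vertex has degree 5, so 5V = 2E.
Euler: V − E + F = 2 ⇒ (2E)/5 − E + (24 + x) = 2.
Multiply by 10: 2·(2E) − 5·(2E) + 10·(24 + x) = 20, i.e. 240 + 10x − 3·(72 + 4x) = 20.
Collecting terms: −2x + 24 = 20, so −2x = −4, so x = 2.
Then 2E = 72 + 4·2 = 80, so E = 40, V = 2E/5 = 16, F = 24 + 2 = 26.

16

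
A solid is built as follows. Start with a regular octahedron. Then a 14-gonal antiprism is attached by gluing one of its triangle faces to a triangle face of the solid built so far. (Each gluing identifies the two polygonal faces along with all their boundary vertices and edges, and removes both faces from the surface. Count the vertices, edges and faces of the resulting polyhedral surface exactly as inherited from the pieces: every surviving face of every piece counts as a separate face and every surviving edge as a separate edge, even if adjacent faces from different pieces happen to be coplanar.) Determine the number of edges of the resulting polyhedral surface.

65

A regular octahedron: V=6, E=12, F=8.
Attach a 14-gonal antiprism (V=28, E=56, F=30) along a 3-gon: merge 3 vertices and 3 edges, delete both glued faces → V=31, E=65, F=36.
Check: V − E + F = 31 − 65 + 36 = 2.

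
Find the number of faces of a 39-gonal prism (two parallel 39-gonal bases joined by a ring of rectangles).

A prism on an n-gon has two n-gon bases and n rectangular sides: V = 2·39 = 78, E = 3·39 = 117, F = 39 + 2 = 41.

41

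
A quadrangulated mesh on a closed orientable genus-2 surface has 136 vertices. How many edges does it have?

χ = 2 − 2·2 = -2, and every face is a square so 4F = 2E.
V − E + F = -2 with E = 4F/2 gives 136 − (4/2 − 1)·F = -2, so F = 138 and E = 276.

276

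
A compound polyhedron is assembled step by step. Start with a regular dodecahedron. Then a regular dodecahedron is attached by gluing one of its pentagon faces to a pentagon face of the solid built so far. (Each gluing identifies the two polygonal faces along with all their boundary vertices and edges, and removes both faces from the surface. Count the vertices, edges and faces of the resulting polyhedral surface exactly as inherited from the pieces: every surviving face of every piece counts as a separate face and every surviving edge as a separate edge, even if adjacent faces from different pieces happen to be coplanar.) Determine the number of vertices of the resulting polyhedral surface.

A regular dodecahedron: V=20, E=30, F=12.
Attach a regular dodecahedron (V=20, E=30, F=12) along a 5-gon: merge 5 vertices and 5 edges, delete both glued faces → V=35, E=55, F=22.
Check: V − E + F = 35 − 55 + 22 = 2.

35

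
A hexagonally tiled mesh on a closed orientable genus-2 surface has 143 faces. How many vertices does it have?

284

χ = 2 − 2·2 = -2, and every face is a hexagon so 6F = 2E.
E = 6·143/2 = 429. Then V = -2 + E − F = -2 + 429 − 143 = 284.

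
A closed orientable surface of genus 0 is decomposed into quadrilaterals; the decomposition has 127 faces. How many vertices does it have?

χ = 2 − 2·0 = 2, and every face is a square so 4F = 2E.
E = 4·127/2 = 254. Then V = 2 + E − F = 2 + 254 − 127 = 129.

129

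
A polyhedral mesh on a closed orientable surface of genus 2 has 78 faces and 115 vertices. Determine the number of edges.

For a closed orientable surface of genus 2, χ = 2 − 2·2 = -2.
E = V + F − (-2) = 115 + 78 − (-2) = 195.

195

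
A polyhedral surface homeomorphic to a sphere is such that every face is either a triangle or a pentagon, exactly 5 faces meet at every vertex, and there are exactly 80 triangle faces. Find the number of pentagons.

Let x be the number of pentagons; then F = 80 + x.
Edge–face incidences: 2E = 3·80 + 5·x = 240 + 5x.
Every vertex has degree 5, so 5V = 2E.
Euler: V − E + F = 2 ⇒ (2E)/5 − E + (80 + x) = 2.
Multiply by 10: 2·(2E) − 5·(2E) + 10·(80 + x) = 20, i.e. 800 + 10x − 3·(240 + 5x) = 20.
Collecting terms: −5x + 80 = 20, so −5x = −60, so x = 12.
Then 2E = 240 + 5·12 = 300, so E = 150, V = 2E/5 = 60, F = 80 + 12 = 92.

12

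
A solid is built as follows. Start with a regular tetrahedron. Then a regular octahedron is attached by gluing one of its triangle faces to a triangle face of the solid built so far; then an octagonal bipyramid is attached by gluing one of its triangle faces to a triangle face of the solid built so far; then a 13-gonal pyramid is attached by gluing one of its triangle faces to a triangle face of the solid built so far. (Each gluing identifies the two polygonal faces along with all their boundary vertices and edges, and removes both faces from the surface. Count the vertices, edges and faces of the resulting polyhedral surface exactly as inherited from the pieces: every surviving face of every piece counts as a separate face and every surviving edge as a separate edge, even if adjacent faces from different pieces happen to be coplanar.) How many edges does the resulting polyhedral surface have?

59

A regular tetrahedron: V=4, E=6, F=4.
Attach a regular octahedron (V=6, E=12, F=8) along a 3-gon: merge 3 vertices and 3 edges, delete both glued faces → V=7, E=15, F=10.
Attach an octagonal bipyramid (V=10, E=24, F=16) along a 3-gon: merge 3 vertices and 3 edges, delete both glued faces → V=14, E=36, F=24.
Attach a 13-gonal pyramid (V=14, E=26, F=14) along a 3-gon: merge 3 vertices and 3 edges, delete both glued faces → V=25, E=59, F=36.
Check: V − E + F = 25 − 59 + 36 = 2.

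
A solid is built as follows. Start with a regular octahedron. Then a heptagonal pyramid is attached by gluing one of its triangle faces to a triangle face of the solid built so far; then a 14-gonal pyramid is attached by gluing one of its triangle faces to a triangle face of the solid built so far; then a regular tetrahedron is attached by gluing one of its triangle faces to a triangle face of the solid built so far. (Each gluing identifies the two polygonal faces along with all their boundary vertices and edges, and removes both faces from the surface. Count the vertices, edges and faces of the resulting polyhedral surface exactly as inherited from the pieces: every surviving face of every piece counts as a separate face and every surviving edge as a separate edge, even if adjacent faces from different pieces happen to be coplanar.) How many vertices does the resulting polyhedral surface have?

A regular octahedron: V=6, E=12, F=8.
Attach a heptagonal pyramid (V=8, E=14, F=8) along a 3-gon: merge 3 vertices and 3 edges, delete both glued faces → V=11, E=23, F=14.
Attach a 14-gonal pyramid (V=15, E=28, F=15) along a 3-gon: merge 3 vertices and 3 edges, delete both glued faces → V=23, E=48, F=27.
Attach a regular tetrahedron (V=4, E=6, F=4) along a 3-gon: merge 3 vertices and 3 edges, delete both glued faces → V=24, E=51, F=29.
Check: V − E + F = 24 − 51 + 29 = 2.

24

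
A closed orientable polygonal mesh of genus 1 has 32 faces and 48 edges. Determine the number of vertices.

For a closed orientable surface of genus 1, χ = 2 − 2·1 = 0.
V = 0 + E − F = 0 + 48 − 32 = 16.

16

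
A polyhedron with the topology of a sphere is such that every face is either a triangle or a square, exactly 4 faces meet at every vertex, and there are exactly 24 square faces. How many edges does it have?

60

Let x be the number of triangles; then F = 24 + x.
Edge–face incidences: 2E = 4·24 + 3·x = 96 + 3x.
Every vertex has degree 4, so 4V = 2E.
Euler: V − E + F = 2 ⇒ (2E)/4 − E + (24 + x) = 2.
Multiply by 8: 2·(2E) − 4·(2E) + 8·(24 + x) = 16, i.e. 192 + 8x − 2·(96 + 3x) = 16.
Collecting terms: 2x = 16, so x = 8.
Then 2E = 96 + 3·8 = 120, so E = 60, V = 2E/4 = 30, F = 24 + 8 = 32.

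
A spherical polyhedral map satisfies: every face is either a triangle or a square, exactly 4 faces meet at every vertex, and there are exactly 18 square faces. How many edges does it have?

48

Let x be the number of triangles; then F = 18 + x.
Edge–face incidences: 2E = 4·18 + 3·x = 72 + 3x.
Every vertex has degree 4, so 4V = 2E.
Euler: V − E + F = 2 ⇒ (2E)/4 − E + (18 + x) = 2.
Multiply by 8: 2·(2E) − 4·(2E) + 8·(18 + x) = 16, i.e. 144 + 8x − 2·(72 + 3x) = 16.
Collecting terms: 2x = 16, so x = 8.
Then 2E = 72 + 3·8 = 96, so E = 48, V = 2E/4 = 24, F = 18 + 8 = 26.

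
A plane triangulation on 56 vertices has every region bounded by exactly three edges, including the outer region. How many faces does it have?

In a plane triangulation 3F = 2E and V − E + F = 2, so F = 2V − 4 = 2·56 − 4 = 108.

108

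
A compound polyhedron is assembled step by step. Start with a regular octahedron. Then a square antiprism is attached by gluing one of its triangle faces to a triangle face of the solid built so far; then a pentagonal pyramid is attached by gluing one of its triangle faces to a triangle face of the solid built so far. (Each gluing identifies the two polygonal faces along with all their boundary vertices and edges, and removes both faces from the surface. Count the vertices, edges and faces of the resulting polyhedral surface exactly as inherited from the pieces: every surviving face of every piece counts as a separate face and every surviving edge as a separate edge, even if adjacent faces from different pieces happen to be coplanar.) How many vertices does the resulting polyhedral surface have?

A regular octahedron: V=6, E=12, F=8.
Attach a square antiprism (V=8, E=16, F=10) along a 3-gon: merge 3 vertices and 3 edges, delete both glued faces → V=11, E=25, F=16.
Attach a pentagonal pyramid (V=6, E=10, F=6) along a 3-gon: merge 3 vertices and 3 edges, delete both glued faces → V=14, E=32, F=20.
Check: V − E + F = 14 − 32 + 20 = 2.

14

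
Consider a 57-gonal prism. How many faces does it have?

59

A prism on an n-gon has two n-gon bases and n rectangular sides: V = 2·57 = 114, E = 3·57 = 171, F = 57 + 2 = 59.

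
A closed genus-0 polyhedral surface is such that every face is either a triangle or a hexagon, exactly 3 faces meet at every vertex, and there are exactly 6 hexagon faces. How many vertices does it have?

Let x be the number of triangles; then F = 6 + x.
Edge–face incidences: 2E = 6·6 + 3·x = 36 + 3x.
Every vertex has degree 3, so 3V = 2E.
Euler: V − E + F = 2 ⇒ (2E)/3 − E + (6 + x) = 2.
Multiply by 6: 2·(2E) − 3·(2E) + 6·(6 + x) = 12, i.e. 36 + 6x − (36 + 3x) = 12.
Collecting terms: 3x = 12, so x = 4.
Then 2E = 36 + 3·4 = 48, so E = 24, V = 2E/3 = 16, F = 6 + 4 = 10.

16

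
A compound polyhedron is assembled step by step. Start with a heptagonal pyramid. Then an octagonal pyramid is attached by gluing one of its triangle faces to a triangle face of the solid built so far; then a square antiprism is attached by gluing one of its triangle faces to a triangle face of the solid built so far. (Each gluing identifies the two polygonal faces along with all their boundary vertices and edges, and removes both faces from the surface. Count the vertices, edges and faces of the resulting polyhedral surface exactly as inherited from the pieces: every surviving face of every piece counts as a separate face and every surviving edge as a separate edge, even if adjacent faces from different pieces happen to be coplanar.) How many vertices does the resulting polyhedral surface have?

A heptagonal pyramid: V=8, E=14, F=8.
Attach an octagonal pyramid (V=9, E=16, F=9) along a 3-gon: merge 3 vertices and 3 edges, delete both glued faces → V=14, E=27, F=15.
Attach a square antiprism (V=8, E=16, F=10) along a 3-gon: merge 3 vertices and 3 edges, delete both glued faces → V=19, E=40, F=23.
Check: V − E + F = 19 − 40 + 23 = 2.

19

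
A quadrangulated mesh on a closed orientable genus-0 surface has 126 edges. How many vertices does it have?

65

χ = 2 − 2·0 = 2, and every face is a square so 4F = 2E.
F = 2E/4 = 63. Then V = 2 + E − F = 2 + 126 − 63 = 65.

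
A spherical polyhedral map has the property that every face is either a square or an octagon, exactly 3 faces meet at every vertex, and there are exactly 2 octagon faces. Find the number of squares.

Let x be the number of squares; then F = 2 + x.
Edge–face incidences: 2E = 8·2 + 4·x = 16 + 4x.
Every vertex has degree 3, so 3V = 2E.
Euler: V − E + F = 2 ⇒ (2E)/3 − E + (2 + x) = 2.
Multiply by 6: 2·(2E) − 3·(2E) + 6·(2 + x) = 12, i.e. 12 + 6x − (16 + 4x) = 12.
Collecting terms: 2x − 4 = 12, so 2x = 16, so x = 8.
Then 2E = 16 + 4·8 = 48, so E = 24, V = 2E/3 = 16, F = 2 + 8 = 10.

8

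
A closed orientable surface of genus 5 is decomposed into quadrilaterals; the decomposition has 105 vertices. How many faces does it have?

113

χ = 2 − 2·5 = -8, and every face is a square so 4F = 2E.
V − E + F = -8 with E = 4F/2 gives 105 − (4/2 − 1)·F = -8, so F = 113 and E = 226.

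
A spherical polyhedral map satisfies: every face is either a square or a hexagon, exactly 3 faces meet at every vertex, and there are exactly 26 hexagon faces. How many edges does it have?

Let x be the number of squares; then F = 26 + x.
Edge–face incidences: 2E = 6·26 + 4·x = 156 + 4x.
Every vertex has degree 3, so 3V = 2E.
Euler: V − E + F = 2 ⇒ (2E)/3 − E + (26 + x) = 2.
Multiply by 6: 2·(2E) − 3·(2E) + 6·(26 + x) = 12, i.e. 156 + 6x − (156 + 4x) = 12.
Collecting terms: 2x = 12, so x = 6.
Then 2E = 156 + 4·6 = 180, so E = 90, V = 2E/3 = 60, F = 26 + 6 = 32.

90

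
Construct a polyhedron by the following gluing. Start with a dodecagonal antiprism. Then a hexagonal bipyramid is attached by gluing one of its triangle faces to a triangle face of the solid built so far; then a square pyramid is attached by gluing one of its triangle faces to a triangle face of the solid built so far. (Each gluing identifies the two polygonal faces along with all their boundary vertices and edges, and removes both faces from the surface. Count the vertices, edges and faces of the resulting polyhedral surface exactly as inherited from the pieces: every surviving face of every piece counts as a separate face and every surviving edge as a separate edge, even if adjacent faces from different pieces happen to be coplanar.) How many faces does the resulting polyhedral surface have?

A dodecagonal antiprism: V=24, E=48, F=26.
Attach a hexagonal bipyramid (V=8, E=18, F=12) along a 3-gon: merge 3 vertices and 3 edges, delete both glued faces → V=29, E=63, F=36.
Attach a square pyramid (V=5, E=8, F=5) along a 3-gon: merge 3 vertices and 3 edges, delete both glued faces → V=31, E=68, F=39.
Check: V − E + F = 31 − 68 + 39 = 2.

39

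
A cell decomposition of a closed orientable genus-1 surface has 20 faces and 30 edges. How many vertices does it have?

10

For a closed orientable surface of genus 1, χ = 2 − 2·1 = 0.
V = 0 + E − F = 0 + 30 − 20 = 10.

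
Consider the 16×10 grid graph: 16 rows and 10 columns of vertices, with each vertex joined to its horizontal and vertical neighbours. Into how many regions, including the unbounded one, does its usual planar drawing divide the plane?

The grid has V = 16·10 = 160 vertices and E = 16·9 + 10·15 = 294 edges.
F = 2 − V + E = 2 − 160 + 294 = 136.

136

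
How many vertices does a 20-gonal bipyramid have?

22

A bipyramid over an n-gon has 2n triangular faces and n + 2 vertices: V = 20 + 2 = 22, E = 3·20 = 60, F = 2·20 = 40.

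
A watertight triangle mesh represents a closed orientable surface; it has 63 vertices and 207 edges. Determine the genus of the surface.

4

Every face is a triangle and each edge borders two faces, so 3F = 2·207, giving F = 138.
χ = V − E + F = 63 − 207 + 138 = -6.
For a closed orientable surface χ = 2 − 2g, so g = (2 − (-6))/2 = 4.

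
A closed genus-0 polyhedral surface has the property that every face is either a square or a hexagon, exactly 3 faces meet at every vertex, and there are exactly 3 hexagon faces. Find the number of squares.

Let x be the number of squares; then F = 3 + x.
Edge–face incidences: 2E = 6·3 + 4·x = 18 + 4x.
Every vertex has degree 3, so 3V = 2E.
Euler: V − E + F = 2 ⇒ (2E)/3 − E + (3 + x) = 2.
Multiply by 6: 2·(2E) − 3·(2E) + 6·(3 + x) = 12, i.e. 18 + 6x − (18 + 4x) = 12.
Collecting terms: 2x = 12, so x = 6.
Then 2E = 18 + 4·6 = 42, so E = 21, V = 2E/3 = 14, F = 3 + 6 = 9.

6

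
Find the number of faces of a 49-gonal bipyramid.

A bipyramid over an n-gon has 2n triangular faces and n + 2 vertices: V = 49 + 2 = 51, E = 3·49 = 147, F = 2·49 = 98.

98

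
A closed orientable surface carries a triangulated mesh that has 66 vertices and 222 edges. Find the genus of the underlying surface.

5

Every face is a triangle and each edge borders two faces, so 3F = 2·222, giving F = 148.
χ = V − E + F = 66 − 222 + 148 = -8.
For a closed orientable surface χ = 2 − 2g, so g = (2 − (-8))/2 = 5.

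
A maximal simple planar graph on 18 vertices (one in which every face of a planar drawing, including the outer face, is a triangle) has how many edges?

48

In a plane triangulation 3F = 2E and V − E + F = 2, so E = 3V − 6 = 3·18 − 6 = 48.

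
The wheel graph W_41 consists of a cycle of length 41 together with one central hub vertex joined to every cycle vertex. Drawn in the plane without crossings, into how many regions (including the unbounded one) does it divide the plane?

42

W_41 has V = 41 + 1 = 42 vertices and E = 2·41 = 82 edges.
By Euler's formula F = 2 − V + E = 2 − 42 + 82 = 42.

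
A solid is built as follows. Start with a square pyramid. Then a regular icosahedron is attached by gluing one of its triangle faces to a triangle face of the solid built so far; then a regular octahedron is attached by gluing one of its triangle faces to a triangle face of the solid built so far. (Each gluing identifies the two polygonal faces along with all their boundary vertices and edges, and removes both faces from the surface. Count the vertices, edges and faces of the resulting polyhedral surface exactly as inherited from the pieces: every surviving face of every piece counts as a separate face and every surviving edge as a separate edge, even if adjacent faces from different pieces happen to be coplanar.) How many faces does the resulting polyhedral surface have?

29

A square pyramid: V=5, E=8, F=5.
Attach a regular icosahedron (V=12, E=30, F=20) along a 3-gon: merge 3 vertices and 3 edges, delete both glued faces → V=14, E=35, F=23.
Attach a regular octahedron (V=6, E=12, F=8) along a 3-gon: merge 3 vertices and 3 edges, delete both glued faces → V=17, E=44, F=29.
Check: V − E + F = 17 − 44 + 29 = 2.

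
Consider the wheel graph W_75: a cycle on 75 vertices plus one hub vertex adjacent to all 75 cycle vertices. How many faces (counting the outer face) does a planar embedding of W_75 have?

76

W_75 has V = 75 + 1 = 76 vertices and E = 2·75 = 150 edges.
By Euler's formula F = 2 − V + E = 2 − 76 + 150 = 76.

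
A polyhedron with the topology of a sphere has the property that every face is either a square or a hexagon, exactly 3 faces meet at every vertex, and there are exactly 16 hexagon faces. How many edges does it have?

60

Let x be the number of squares; then F = 16 + x.
Edge–face incidences: 2E = 6·16 + 4·x = 96 + 4x.
Every vertex has degree 3, so 3V = 2E.
Euler: V − E + F = 2 ⇒ (2E)/3 − E + (16 + x) = 2.
Multiply by 6: 2·(2E) − 3·(2E) + 6·(16 + x) = 12, i.e. 96 + 6x − (96 + 4x) = 12.
Collecting terms: 2x = 12, so x = 6.
Then 2E = 96 + 4·6 = 120, so E = 60, V = 2E/3 = 40, F = 16 + 6 = 22.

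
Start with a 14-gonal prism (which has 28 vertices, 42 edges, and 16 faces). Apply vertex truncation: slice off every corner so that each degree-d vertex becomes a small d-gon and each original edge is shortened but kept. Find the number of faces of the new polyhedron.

44

Truncation replaces each original edge-end by a new vertex, so V′ = 2E = 84.
Each original edge survives, and each old vertex of degree d contributes d new edges; summing degrees gives Σd = 2E, so E′ = E + 2E = 3E = 126.
Each original face survives and each original vertex becomes one new face: F′ = F + V = 44.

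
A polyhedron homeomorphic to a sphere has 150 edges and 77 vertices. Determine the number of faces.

Here V − E + F = 2.
F = 2 − V + E = 2 − 77 + 150 = 75.

75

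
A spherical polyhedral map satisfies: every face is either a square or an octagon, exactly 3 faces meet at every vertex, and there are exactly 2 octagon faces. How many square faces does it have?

Let x be the number of squares; then F = 2 + x.
Edge–face incidences: 2E = 8·2 + 4·x = 16 + 4x.
Every vertex has degree 3, so 3V = 2E.
Euler: V − E + F = 2 ⇒ (2E)/3 − E + (2 + x) = 2.
Multiply by 6: 2·(2E) − 3·(2E) + 6·(2 + x) = 12, i.e. 12 + 6x − (16 + 4x) = 12.
Collecting terms: 2x − 4 = 12, so 2x = 16, so x = 8.
Then 2E = 16 + 4·8 = 48, so E = 24, V = 2E/3 = 16, F = 2 + 8 = 10.

8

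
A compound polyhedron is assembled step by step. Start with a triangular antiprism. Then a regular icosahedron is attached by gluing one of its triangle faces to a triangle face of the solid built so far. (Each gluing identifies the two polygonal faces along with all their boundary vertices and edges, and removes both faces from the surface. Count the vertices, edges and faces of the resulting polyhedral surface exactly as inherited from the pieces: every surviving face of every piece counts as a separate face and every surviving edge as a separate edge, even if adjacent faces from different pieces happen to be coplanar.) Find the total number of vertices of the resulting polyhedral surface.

A triangular antiprism: V=6, E=12, F=8.
Attach a regular icosahedron (V=12, E=30, F=20) along a 3-gon: merge 3 vertices and 3 edges, delete both glued faces → V=15, E=39, F=26.
Check: V − E + F = 15 − 39 + 26 = 2.

15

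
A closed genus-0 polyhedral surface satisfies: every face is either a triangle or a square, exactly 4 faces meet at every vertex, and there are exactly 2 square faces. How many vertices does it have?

8

Let x be the number of triangles; then F = 2 + x.
Edge–face incidences: 2E = 4·2 + 3·x = 8 + 3x.
Every vertex has degree 4, so 4V = 2E.
Euler: V − E + F = 2 ⇒ (2E)/4 − E + (2 + x) = 2.
Multiply by 8: 2·(2E) − 4·(2E) + 8·(2 + x) = 16, i.e. 16 + 8x − 2·(8 + 3x) = 16.
Collecting terms: 2x = 16, so x = 8.
Then 2E = 8 + 3·8 = 32, so E = 16, V = 2E/4 = 8, F = 2 + 8 = 10.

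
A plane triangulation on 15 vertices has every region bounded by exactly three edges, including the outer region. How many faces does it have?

In a plane triangulation 3F = 2E and V − E + F = 2, so F = 2V − 4 = 2·15 − 4 = 26.

26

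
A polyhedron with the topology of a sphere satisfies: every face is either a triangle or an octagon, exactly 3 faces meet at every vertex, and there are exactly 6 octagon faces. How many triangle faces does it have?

8

Let x be the number of triangles; then F = 6 + x.
Edge–face incidences: 2E = 8·6 + 3·x = 48 + 3x.
Every vertex has degree 3, so 3V = 2E.
Euler: V − E + F = 2 ⇒ (2E)/3 − E + (6 + x) = 2.
Multiply by 6: 2·(2E) − 3·(2E) + 6·(6 + x) = 12, i.e. 36 + 6x − (48 + 3x) = 12.
Collecting terms: 3x − 12 = 12, so 3x = 24, so x = 8.
Then 2E = 48 + 3·8 = 72, so E = 36, V = 2E/3 = 24, F = 6 + 8 = 14.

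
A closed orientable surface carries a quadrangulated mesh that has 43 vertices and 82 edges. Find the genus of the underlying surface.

0

Every face is a square and each edge borders two faces, so 4F = 2·82, giving F = 41.
χ = V − E + F = 43 − 82 + 41 = 2.
For a closed orientable surface χ = 2 − 2g, so g = (2 − (2))/2 = 0.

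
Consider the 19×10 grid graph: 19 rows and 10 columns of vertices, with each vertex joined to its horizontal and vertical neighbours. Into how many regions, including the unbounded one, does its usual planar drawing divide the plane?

The grid has V = 19·10 = 190 vertices and E = 19·9 + 10·18 = 351 edges.
F = 2 − V + E = 2 − 190 + 351 = 163.

163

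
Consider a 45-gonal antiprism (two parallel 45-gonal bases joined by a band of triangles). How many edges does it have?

180

An antiprism on an n-gon has two n-gon caps and 2n triangles: V = 2·45 = 90, E = 4·45 = 180, F = 2·45 + 2 = 92.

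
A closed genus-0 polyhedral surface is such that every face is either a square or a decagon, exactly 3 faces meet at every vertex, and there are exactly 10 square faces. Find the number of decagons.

2

Let x be the number of decagons; then F = 10 + x.
Edge–face incidences: 2E = 4·10 + 10·x = 40 + 10x.
Every vertex has degree 3, so 3V = 2E.
Euler: V − E + F = 2 ⇒ (2E)/3 − E + (10 + x) = 2.
Multiply by 6: 2·(2E) − 3·(2E) + 6·(10 + x) = 12, i.e. 60 + 6x − (40 + 10x) = 12.
Collecting terms: −4x + 20 = 12, so −4x = −8, so x = 2.
Then 2E = 40 + 10·2 = 60, so E = 30, V = 2E/3 = 20, F = 10 + 2 = 12.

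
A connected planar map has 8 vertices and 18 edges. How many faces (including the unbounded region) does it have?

12

Euler's formula for a connected plane graph: V − E + F = 2, so F = 2 − 8 + 18 = 12.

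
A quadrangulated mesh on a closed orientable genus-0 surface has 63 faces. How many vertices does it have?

65

χ = 2 − 2·0 = 2, and every face is a square so 4F = 2E.
E = 4·63/2 = 126. Then V = 2 + E − F = 2 + 126 − 63 = 65.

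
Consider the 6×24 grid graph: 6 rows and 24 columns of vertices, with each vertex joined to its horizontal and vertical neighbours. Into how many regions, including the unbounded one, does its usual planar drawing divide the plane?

The grid has V = 6·24 = 144 vertices and E = 6·23 + 24·5 = 258 edges.
F = 2 − V + E = 2 − 144 + 258 = 116.

116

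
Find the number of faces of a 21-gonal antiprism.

An antiprism on an n-gon has two n-gon caps and 2n triangles: V = 2·21 = 42, E = 4·21 = 84, F = 2·21 + 2 = 44.

44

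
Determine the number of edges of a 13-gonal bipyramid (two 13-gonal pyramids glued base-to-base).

39

A bipyramid over an n-gon has 2n triangular faces and n + 2 vertices: V = 13 + 2 = 15, E = 3·13 = 39, F = 2·13 = 26.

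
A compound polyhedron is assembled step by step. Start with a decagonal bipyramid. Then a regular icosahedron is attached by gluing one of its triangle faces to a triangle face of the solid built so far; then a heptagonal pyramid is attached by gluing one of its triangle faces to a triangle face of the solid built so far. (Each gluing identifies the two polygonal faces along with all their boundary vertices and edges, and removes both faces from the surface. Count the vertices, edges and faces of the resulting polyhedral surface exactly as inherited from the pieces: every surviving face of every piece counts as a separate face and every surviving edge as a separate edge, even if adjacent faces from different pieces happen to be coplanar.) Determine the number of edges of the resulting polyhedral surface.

68

A decagonal bipyramid: V=12, E=30, F=20.
Attach a regular icosahedron (V=12, E=30, F=20) along a 3-gon: merge 3 vertices and 3 edges, delete both glued faces → V=21, E=57, F=38.
Attach a heptagonal pyramid (V=8, E=14, F=8) along a 3-gon: merge 3 vertices and 3 edges, delete both glued faces → V=26, E=68, F=44.
Check: V − E + F = 26 − 68 + 44 = 2.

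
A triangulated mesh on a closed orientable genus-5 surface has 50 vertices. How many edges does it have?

χ = 2 − 2·5 = -8, and every face is a triangle so 3F = 2E.
V − E + F = -8 with E = 3F/2 gives 50 − (3/2 − 1)·F = -8, so F = 116 and E = 174.

174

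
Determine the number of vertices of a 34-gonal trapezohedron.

The n-trapezohedron (dual of the n-antiprism) has V = 2·34 + 2 = 70, E = 4·34 = 136, F = 2·34 = 68.
Check: V − E + F = 70 − 136 + 68 = 2.

70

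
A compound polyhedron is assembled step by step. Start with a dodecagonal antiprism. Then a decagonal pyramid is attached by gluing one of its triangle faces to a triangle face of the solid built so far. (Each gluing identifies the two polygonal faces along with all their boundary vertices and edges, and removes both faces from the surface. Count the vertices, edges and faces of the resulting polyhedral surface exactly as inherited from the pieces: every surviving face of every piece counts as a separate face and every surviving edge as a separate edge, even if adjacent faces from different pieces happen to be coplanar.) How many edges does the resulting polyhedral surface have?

65

A dodecagonal antiprism: V=24, E=48, F=26.
Attach a decagonal pyramid (V=11, E=20, F=11) along a 3-gon: merge 3 vertices and 3 edges, delete both glued faces → V=32, E=65, F=35.
Check: V − E + F = 32 − 65 + 35 = 2.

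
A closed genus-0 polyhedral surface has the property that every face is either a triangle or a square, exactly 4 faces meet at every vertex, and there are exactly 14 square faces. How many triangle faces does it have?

8

Let x be the number of triangles; then F = 14 + x.
Edge–face incidences: 2E = 4·14 + 3·x = 56 + 3x.
Every vertex has degree 4, so 4V = 2E.
Euler: V − E + F = 2 ⇒ (2E)/4 − E + (14 + x) = 2.
Multiply by 8: 2·(2E) − 4·(2E) + 8·(14 + x) = 16, i.e. 112 + 8x − 2·(56 + 3x) = 16.
Collecting terms: 2x = 16, so x = 8.
Then 2E = 56 + 3·8 = 80, so E = 40, V = 2E/4 = 20, F = 14 + 8 = 22.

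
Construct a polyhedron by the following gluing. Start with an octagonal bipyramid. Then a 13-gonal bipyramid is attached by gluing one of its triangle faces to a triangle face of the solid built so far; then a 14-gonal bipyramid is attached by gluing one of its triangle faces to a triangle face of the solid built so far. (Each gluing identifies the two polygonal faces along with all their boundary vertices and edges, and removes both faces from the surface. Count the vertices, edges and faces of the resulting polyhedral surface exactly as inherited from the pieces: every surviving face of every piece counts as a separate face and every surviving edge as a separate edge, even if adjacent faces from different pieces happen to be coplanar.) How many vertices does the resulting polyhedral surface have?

35

An octagonal bipyramid: V=10, E=24, F=16.
Attach a 13-gonal bipyramid (V=15, E=39, F=26) along a 3-gon: merge 3 vertices and 3 edges, delete both glued faces → V=22, E=60, F=40.
Attach a 14-gonal bipyramid (V=16, E=42, F=28) along a 3-gon: merge 3 vertices and 3 edges, delete both glued faces → V=35, E=99, F=66.
Check: V − E + F = 35 − 99 + 66 = 2.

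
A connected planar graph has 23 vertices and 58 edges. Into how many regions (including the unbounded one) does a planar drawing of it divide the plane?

Euler's formula for a connected plane graph: V − E + F = 2, so F = 2 − 23 + 58 = 37.

37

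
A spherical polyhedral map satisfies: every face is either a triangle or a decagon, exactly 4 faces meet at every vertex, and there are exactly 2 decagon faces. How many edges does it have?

Let x be the number of triangles; then F = 2 + x.
Edge–face incidences: 2E = 10·2 + 3·x = 20 + 3x.
Every vertex has degree 4, so 4V = 2E.
Euler: V − E + F = 2 ⇒ (2E)/4 − E + (2 + x) = 2.
Multiply by 8: 2·(2E) − 4·(2E) + 8·(2 + x) = 16, i.e. 16 + 8x − 2·(20 + 3x) = 16.
Collecting terms: 2x − 24 = 16, so 2x = 40, so x = 20.
Then 2E = 20 + 3·20 = 80, so E = 40, V = 2E/4 = 20, F = 2 + 20 = 22.

40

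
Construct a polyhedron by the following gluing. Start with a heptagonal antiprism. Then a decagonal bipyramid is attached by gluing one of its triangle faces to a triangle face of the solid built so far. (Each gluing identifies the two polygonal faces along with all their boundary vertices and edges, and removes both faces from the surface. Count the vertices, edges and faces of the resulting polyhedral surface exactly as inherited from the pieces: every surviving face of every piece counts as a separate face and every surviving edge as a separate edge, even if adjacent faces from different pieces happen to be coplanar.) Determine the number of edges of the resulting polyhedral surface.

55

A heptagonal antiprism: V=14, E=28, F=16.
Attach a decagonal bipyramid (V=12, E=30, F=20) along a 3-gon: merge 3 vertices and 3 edges, delete both glued faces → V=23, E=55, F=34.
Check: V − E + F = 23 − 55 + 34 = 2.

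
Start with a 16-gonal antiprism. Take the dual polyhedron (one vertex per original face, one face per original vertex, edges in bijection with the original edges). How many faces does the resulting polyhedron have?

32

The base solid has V = 32, E = 64, F = 34.
The dual swaps V and F and preserves E: V′ = F = 34, E′ = E = 64, F′ = V = 32.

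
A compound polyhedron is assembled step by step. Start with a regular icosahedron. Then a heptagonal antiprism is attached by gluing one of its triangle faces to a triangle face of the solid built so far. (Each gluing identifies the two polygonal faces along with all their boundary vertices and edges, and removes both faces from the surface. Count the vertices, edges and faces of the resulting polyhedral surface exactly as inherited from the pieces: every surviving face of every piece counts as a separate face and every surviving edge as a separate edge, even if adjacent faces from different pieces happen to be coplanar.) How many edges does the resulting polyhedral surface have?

A regular icosahedron: V=12, E=30, F=20.
Attach a heptagonal antiprism (V=14, E=28, F=16) along a 3-gon: merge 3 vertices and 3 edges, delete both glued faces → V=23, E=55, F=34.
Check: V − E + F = 23 − 55 + 34 = 2.

55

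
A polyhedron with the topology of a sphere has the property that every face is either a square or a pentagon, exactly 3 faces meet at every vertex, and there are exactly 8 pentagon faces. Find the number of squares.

2

Let x be the number of squares; then F = 8 + x.
Edge–face incidences: 2E = 5·8 + 4·x = 40 + 4x.
Every vertex has degree 3, so 3V = 2E.
Euler: V − E + F = 2 ⇒ (2E)/3 − E + (8 + x) = 2.
Multiply by 6: 2·(2E) − 3·(2E) + 6·(8 + x) = 12, i.e. 48 + 6x − (40 + 4x) = 12.
Collecting terms: 2x + 8 = 12, so 2x = 4, so x = 2.
Then 2E = 40 + 4·2 = 48, so E = 24, V = 2E/3 = 16, F = 8 + 2 = 10.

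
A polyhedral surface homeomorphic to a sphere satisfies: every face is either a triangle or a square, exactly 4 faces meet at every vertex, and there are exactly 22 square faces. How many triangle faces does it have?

Let x be the number of triangles; then F = 22 + x.
Edge–face incidences: 2E = 4·22 + 3·x = 88 + 3x.
Every vertex has degree 4, so 4V = 2E.
Euler: V − E + F = 2 ⇒ (2E)/4 − E + (22 + x) = 2.
Multiply by 8: 2·(2E) − 4·(2E) + 8·(22 + x) = 16, i.e. 176 + 8x − 2·(88 + 3x) = 16.
Collecting terms: 2x = 16, so x = 8.
Then 2E = 88 + 3·8 = 112, so E = 56, V = 2E/4 = 28, F = 22 + 8 = 30.

8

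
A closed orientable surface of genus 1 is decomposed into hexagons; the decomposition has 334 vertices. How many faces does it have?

167

χ = 2 − 2·1 = 0, and every face is a hexagon so 6F = 2E.
V − E + F = 0 with E = 6F/2 gives 334 − (6/2 − 1)·F = 0, so F = 167 and E = 501.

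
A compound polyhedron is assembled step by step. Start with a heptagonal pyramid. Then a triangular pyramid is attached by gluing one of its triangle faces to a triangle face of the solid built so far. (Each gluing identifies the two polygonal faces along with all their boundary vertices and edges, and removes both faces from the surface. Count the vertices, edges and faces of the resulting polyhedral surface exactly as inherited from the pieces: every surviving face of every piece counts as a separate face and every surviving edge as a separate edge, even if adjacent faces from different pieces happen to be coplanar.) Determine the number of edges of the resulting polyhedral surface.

17

A heptagonal pyramid: V=8, E=14, F=8.
Attach a triangular pyramid (V=4, E=6, F=4) along a 3-gon: merge 3 vertices and 3 edges, delete both glued faces → V=9, E=17, F=10.
Check: V − E + F = 9 − 17 + 10 = 2.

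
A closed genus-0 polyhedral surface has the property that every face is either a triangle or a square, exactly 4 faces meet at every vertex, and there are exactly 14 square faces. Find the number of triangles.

8

Let x be the number of triangles; then F = 14 + x.
Edge–face incidences: 2E = 4·14 + 3·x = 56 + 3x.
Every vertex has degree 4, so 4V = 2E.
Euler: V − E + F = 2 ⇒ (2E)/4 − E + (14 + x) = 2.
Multiply by 8: 2·(2E) − 4·(2E) + 8·(14 + x) = 16, i.e. 112 + 8x − 2·(56 + 3x) = 16.
Collecting terms: 2x = 16, so x = 8.
Then 2E = 56 + 3·8 = 80, so E = 40, V = 2E/4 = 20, F = 14 + 8 = 22.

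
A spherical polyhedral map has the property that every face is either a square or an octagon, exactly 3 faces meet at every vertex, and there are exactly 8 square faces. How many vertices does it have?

16

Let x be the number of octagons; then F = 8 + x.
Edge–face incidences: 2E = 4·8 + 8·x = 32 + 8x.
Every vertex has degree 3, so 3V = 2E.
Euler: V − E + F = 2 ⇒ (2E)/3 − E + (8 + x) = 2.
Multiply by 6: 2·(2E) − 3·(2E) + 6·(8 + x) = 12, i.e. 48 + 6x − (32 + 8x) = 12.
Collecting terms: −2x + 16 = 12, so −2x = −4, so x = 2.
Then 2E = 32 + 8·2 = 48, so E = 24, V = 2E/3 = 16, F = 8 + 2 = 10.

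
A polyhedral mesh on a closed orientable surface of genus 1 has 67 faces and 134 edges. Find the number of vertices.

For a closed orientable surface of genus 1, χ = 2 − 2·1 = 0.
V = 0 + E − F = 0 + 134 − 67 = 67.

67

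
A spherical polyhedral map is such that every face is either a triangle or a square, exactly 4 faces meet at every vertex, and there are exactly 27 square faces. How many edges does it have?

Let x be the number of triangles; then F = 27 + x.
Edge–face incidences: 2E = 4·27 + 3·x = 108 + 3x.
Every vertex has degree 4, so 4V = 2E.
Euler: V − E + F = 2 ⇒ (2E)/4 − E + (27 + x) = 2.
Multiply by 8: 2·(2E) − 4·(2E) + 8·(27 + x) = 16, i.e. 216 + 8x − 2·(108 + 3x) = 16.
Collecting terms: 2x = 16, so x = 8.
Then 2E = 108 + 3·8 = 132, so E = 66, V = 2E/4 = 33, F = 27 + 8 = 35.

66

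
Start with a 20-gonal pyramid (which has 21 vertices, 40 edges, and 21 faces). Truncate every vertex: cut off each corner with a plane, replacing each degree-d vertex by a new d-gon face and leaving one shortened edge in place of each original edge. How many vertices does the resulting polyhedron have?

Truncation replaces each original edge-end by a new vertex, so V′ = 2E = 80.
Each original edge survives, and each old vertex of degree d contributes d new edges; summing degrees gives Σd = 2E, so E′ = E + 2E = 3E = 120.
Each original face survives and each original vertex becomes one new face: F′ = F + V = 42.

80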